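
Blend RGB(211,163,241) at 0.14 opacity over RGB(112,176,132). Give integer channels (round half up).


C = α×F + (1-α)×B, with 1-α = 0.86
R: 0.14×211 + 0.86×112 = 29.54 + 96.32 = 125.86 → 126
G: 0.14×163 + 0.86×176 = 22.82 + 151.36 = 174.18 → 174
B: 0.14×241 + 0.86×132 = 33.74 + 113.52 = 147.26 → 147
= RGB(126, 174, 147)


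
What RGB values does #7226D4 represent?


72 → 114 (R)
26 → 38 (G)
D4 → 212 (B)
= RGB(114, 38, 212)


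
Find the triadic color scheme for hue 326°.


Triadic: equally spaced at 120° intervals
H1 = 326°
H2 = (326 + 120) mod 360 = 86°
H3 = (326 + 240) mod 360 = 206°
Triadic = 326°, 86°, 206°


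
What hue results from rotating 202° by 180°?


New hue = (H + rotation) mod 360
New hue = (202 + 180) mod 360
= 382 mod 360
= 22°


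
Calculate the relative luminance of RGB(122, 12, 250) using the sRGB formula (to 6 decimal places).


Linearize each channel (sRGB transfer function): c = v/255; c_lin = c/12.92 if c ≤ 0.04045, else ((c+0.055)/1.055)^2.4
  R: 122/255 ≈ 0.478431 > 0.04045 → ((0.478431+0.055)/1.055)^2.4 ≈ 0.194618
  G: 12/255 ≈ 0.047059 > 0.04045 → ((0.047059+0.055)/1.055)^2.4 ≈ 0.003677
  B: 250/255 ≈ 0.980392 > 0.04045 → ((0.980392+0.055)/1.055)^2.4 ≈ 0.955973
R_lin = 0.194618, G_lin = 0.003677, B_lin = 0.955973
L = 0.2126×R + 0.7152×G + 0.0722×B
L = 0.2126×0.194618 + 0.7152×0.003677 + 0.0722×0.955973
L ≈ 0.113026


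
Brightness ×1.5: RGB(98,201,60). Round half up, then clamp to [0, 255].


Multiply each channel by 1.5, round half up, clamp to [0, 255]
R: 98×1.5 = 147
G: 201×1.5 = 301.5 → round → 302 → clamp → 255
B: 60×1.5 = 90
= RGB(147, 255, 90)


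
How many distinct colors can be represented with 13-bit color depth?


Colors = 2^bits = 2^13
= 8,192 colors


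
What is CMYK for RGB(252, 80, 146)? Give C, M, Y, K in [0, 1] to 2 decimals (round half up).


R'=252/255≈0.9882, G'=80/255≈0.3137, B'=146/255≈0.5725
K = 1 - max(R',G',B') = 1 - 252/255 = 3/255 = 0.01176… → 0.01
(1-R'-K)/(1-K) simplifies to (max-R)/max with max = 252:
C = (252-252)/252 = 0/252 = 0 → 0.00
M = (252-80)/252 = 172/252 = 0.68253… → 0.68
Y = (252-146)/252 = 106/252 = 0.42063… → 0.42
= CMYK(0.00, 0.68, 0.42, 0.01)


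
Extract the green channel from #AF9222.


Color: #AF9222
R = AF = 175
G = 92 = 146
B = 22 = 34
Green = 146


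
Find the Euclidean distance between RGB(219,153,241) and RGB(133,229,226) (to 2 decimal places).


d = √[(R₁-R₂)² + (G₁-G₂)² + (B₁-B₂)²]
d = √[(219-133)² + (153-229)² + (241-226)²]
d = √[7396 + 5776 + 225]
d = √13397
d ≈ 115.75


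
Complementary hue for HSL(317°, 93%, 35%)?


Complement = opposite side of color wheel = hue + 180°
H' = (317 + 180) mod 360 = 137°
S and L unchanged.
= HSL(137°, 93%, 35%)


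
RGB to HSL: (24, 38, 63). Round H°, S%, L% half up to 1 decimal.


Normalize: R'=24/255≈0.0941, G'=38/255≈0.1490, B'=63/255≈0.2471
Max=63/255, Min=24/255, Δ=Max-Min=39/255
L = (Max+Min)/2 = (63+24)/510 = 87/510 = 0.17058… → L = 17.1%
L ≤ 0.5 → S = Δ/(Max+Min) = 39/(63+24) = 39/87 = 0.44827… → S = 44.8%
(the 1/255 factors cancel in S and H, so raw channel differences can be used)
Max is B' → H = 60 × ((R-G)/Δ + 4) = 60 × ((24-38)/39 + 4)
  -14/39 + 4 = -0.3589… + 4 = 3.6410…
  H = 60 × 3.6410… = 218.461…° → H = 218.5°
= HSL(218.5°, 44.8%, 17.1%)


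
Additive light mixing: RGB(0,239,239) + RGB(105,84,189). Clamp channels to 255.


Additive: each channel = min(255, C₁+C₂)
R: 0+105 = 105 → 105
G: 239+84 = 323 → 255
B: 239+189 = 428 → 255
= RGB(105, 255, 255)


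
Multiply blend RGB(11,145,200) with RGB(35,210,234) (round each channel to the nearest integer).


Multiply: C = A×B/255, rounded to nearest integer
R: 11×35/255 = 385/255 ≈ 1.510 → 2
G: 145×210/255 = 30450/255 ≈ 119.412 → 119
B: 200×234/255 = 46800/255 ≈ 183.529 → 184
= RGB(2, 119, 184)


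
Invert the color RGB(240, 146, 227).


Invert: (255-R, 255-G, 255-B)
R: 255-240 = 15
G: 255-146 = 109
B: 255-227 = 28
= RGB(15, 109, 28)


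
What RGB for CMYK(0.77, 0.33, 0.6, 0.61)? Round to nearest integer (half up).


R = 255 × (1-C) × (1-K) = 255 × 0.23 × 0.39 = 22.8735 → 23
G = 255 × (1-M) × (1-K) = 255 × 0.67 × 0.39 = 66.6315 → 67
B = 255 × (1-Y) × (1-K) = 255 × 0.40 × 0.39 = 39.78 → 40
= RGB(23, 67, 40)


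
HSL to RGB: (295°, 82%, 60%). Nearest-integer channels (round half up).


H=295°, S=0.82, L=0.60
C = (1-|2L-1|)×S = (1-|0.20|)×0.82 = 0.656
H' = H/60 = 295/60 ≈ 4.9167; X = C×(1-|H' mod 2 - 1|) ≈ 0.6013
m = L - C/2 = 0.60 - 0.328 = 0.272
Sector ⌊H'⌋ = 4 → (R',G',B') = (≈0.6013, 0.0, 0.656)
RGB = ((R'+m)×255, (G'+m)×255, (B'+m)×255) = (222.7, 69.36, 236.64)
Round half up → RGB(223, 69, 237)


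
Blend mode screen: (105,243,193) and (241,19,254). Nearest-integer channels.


Screen: C = 255 - (255-A)×(255-B)/255, rounded to nearest integer
R: 255 - (255-105)×(255-241)/255 = 255 - 2100/255 ≈ 255 - 8.235 = 246.765 → 247
G: 255 - (255-243)×(255-19)/255 = 255 - 2832/255 ≈ 255 - 11.106 = 243.894 → 244
B: 255 - (255-193)×(255-254)/255 = 255 - 62/255 ≈ 255 - 0.243 = 254.757 → 255
= RGB(247, 244, 255)


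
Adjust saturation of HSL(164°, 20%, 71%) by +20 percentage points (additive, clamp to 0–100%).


Original S = 20%
Adjustment = +20 percentage points
New S = 20 + (20) = 40
Clamp to [0, 100] → 40
= HSL(164°, 40%, 71%)


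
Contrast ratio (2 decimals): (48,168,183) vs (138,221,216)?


Linearize each sRGB channel c=v/255: c/12.92 if c ≤ 0.04045 else ((c+0.055)/1.055)^2.4
L = 0.2126×R_lin + 0.7152×G_lin + 0.0722×B_lin
Color 1 (48,168,183):
  R=48: 48/255≈0.1882 > 0.04045 → ((0.1882+0.055)/1.055)^2.4 ≈ 0.02956
  G=168: 168/255≈0.6588 > 0.04045 → ((0.6588+0.055)/1.055)^2.4 ≈ 0.39157
  B=183: 183/255≈0.7176 > 0.04045 → ((0.7176+0.055)/1.055)^2.4 ≈ 0.47353
  L1 = 0.2126×0.02956 + 0.7152×0.39157 + 0.0722×0.47353 ≈ 0.32053
Color 2 (138,221,216):
  R=138: 138/255≈0.5412 > 0.04045 → ((0.5412+0.055)/1.055)^2.4 ≈ 0.25415
  G=221: 221/255≈0.8667 > 0.04045 → ((0.8667+0.055)/1.055)^2.4 ≈ 0.72306
  B=216: 216/255≈0.8471 > 0.04045 → ((0.8471+0.055)/1.055)^2.4 ≈ 0.68669
  L2 = 0.2126×0.25415 + 0.7152×0.72306 + 0.0722×0.68669 ≈ 0.62074
Lighter = 0.62074, Darker = 0.32053
Ratio = (L_lighter + 0.05) / (L_darker + 0.05)
Ratio = (0.62074 + 0.05) / (0.32053 + 0.05) = 0.67074 / 0.37053 ≈ 1.8102
Ratio ≈ 1.81:1


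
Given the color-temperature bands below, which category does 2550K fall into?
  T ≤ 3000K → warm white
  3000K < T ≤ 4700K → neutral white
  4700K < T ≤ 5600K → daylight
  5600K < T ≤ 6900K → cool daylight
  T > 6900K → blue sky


Temperature: 2550K
2550K ≤ 3000K → warm white
Classification: warm white


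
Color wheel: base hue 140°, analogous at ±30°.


Base hue: 140°
Left analog: (140 - 30) mod 360 = 110°
Right analog: (140 + 30) mod 360 = 170°
Analogous hues = 110° and 170°


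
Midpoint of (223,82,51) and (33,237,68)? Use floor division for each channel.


Midpoint: each channel = ⌊(C₁+C₂)/2⌋
R: ⌊(223+33)/2⌋ = 128
G: ⌊(82+237)/2⌋ = 159
B: ⌊(51+68)/2⌋ = 59
= RGB(128, 159, 59)


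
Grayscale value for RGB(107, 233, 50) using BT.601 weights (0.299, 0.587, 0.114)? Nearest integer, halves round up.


Gray = 0.299×R + 0.587×G + 0.114×B
Gray = 0.299×107 + 0.587×233 + 0.114×50
Gray = 31.993 + 136.771 + 5.700
Gray = 174.464 → round half up → 174
Gray = 174


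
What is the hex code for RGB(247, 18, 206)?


R = 247 → F7 (hex)
G = 18 → 12 (hex)
B = 206 → CE (hex)
Hex = #F712CE


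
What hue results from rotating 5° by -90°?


New hue = (H + rotation) mod 360
New hue = (5 -90) mod 360
= -85 mod 360
= 275°


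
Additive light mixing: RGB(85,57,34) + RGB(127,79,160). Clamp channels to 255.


Additive: each channel = min(255, C₁+C₂)
R: 85+127 = 212 → 212
G: 57+79 = 136 → 136
B: 34+160 = 194 → 194
= RGB(212, 136, 194)


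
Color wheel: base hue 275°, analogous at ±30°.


Base hue: 275°
Left analog: (275 - 30) mod 360 = 245°
Right analog: (275 + 30) mod 360 = 305°
Analogous hues = 245° and 305°


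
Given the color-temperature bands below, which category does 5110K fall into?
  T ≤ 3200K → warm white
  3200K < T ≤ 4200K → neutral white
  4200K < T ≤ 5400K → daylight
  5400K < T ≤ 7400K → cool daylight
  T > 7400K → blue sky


Temperature: 5110K
4200K < 5110K ≤ 5400K → daylight
Classification: daylight


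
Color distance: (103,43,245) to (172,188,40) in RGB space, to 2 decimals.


d = √[(R₁-R₂)² + (G₁-G₂)² + (B₁-B₂)²]
d = √[(103-172)² + (43-188)² + (245-40)²]
d = √[4761 + 21025 + 42025]
d = √67811
d ≈ 260.41


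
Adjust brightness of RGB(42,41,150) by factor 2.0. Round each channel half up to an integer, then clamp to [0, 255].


Multiply each channel by 2.0, round half up, clamp to [0, 255]
R: 42×2.0 = 84
G: 41×2.0 = 82
B: 150×2.0 = 300 → clamp → 255
= RGB(84, 82, 255)


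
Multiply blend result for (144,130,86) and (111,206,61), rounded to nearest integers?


Multiply: C = A×B/255, rounded to nearest integer
R: 144×111/255 = 15984/255 ≈ 62.682 → 63
G: 130×206/255 = 26780/255 ≈ 105.020 → 105
B: 86×61/255 = 5246/255 ≈ 20.573 → 21
= RGB(63, 105, 21)


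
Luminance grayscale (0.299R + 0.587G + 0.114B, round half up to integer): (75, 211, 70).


Gray = 0.299×R + 0.587×G + 0.114×B
Gray = 0.299×75 + 0.587×211 + 0.114×70
Gray = 22.425 + 123.857 + 7.980
Gray = 154.262 → round half up → 154
Gray = 154


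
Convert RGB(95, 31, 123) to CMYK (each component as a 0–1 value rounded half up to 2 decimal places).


R'=95/255≈0.3725, G'=31/255≈0.1216, B'=123/255≈0.4824
K = 1 - max(R',G',B') = 1 - 123/255 = 132/255 = 0.51764… → 0.52
(1-R'-K)/(1-K) simplifies to (max-R)/max with max = 123:
C = (123-95)/123 = 28/123 = 0.22764… → 0.23
M = (123-31)/123 = 92/123 = 0.74796… → 0.75
Y = (123-123)/123 = 0/123 = 0 → 0.00
= CMYK(0.23, 0.75, 0.00, 0.52)


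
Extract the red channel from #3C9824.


Color: #3C9824
R = 3C = 60
G = 98 = 152
B = 24 = 36
Red = 60


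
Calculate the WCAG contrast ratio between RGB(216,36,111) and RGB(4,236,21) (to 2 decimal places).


Linearize each sRGB channel c=v/255: c/12.92 if c ≤ 0.04045 else ((c+0.055)/1.055)^2.4
L = 0.2126×R_lin + 0.7152×G_lin + 0.0722×B_lin
Color 1 (216,36,111):
  R=216: 216/255≈0.8471 > 0.04045 → ((0.8471+0.055)/1.055)^2.4 ≈ 0.68669
  G=36: 36/255≈0.1412 > 0.04045 → ((0.1412+0.055)/1.055)^2.4 ≈ 0.01764
  B=111: 111/255≈0.4353 > 0.04045 → ((0.4353+0.055)/1.055)^2.4 ≈ 0.15896
  L1 = 0.2126×0.68669 + 0.7152×0.01764 + 0.0722×0.15896 ≈ 0.17008
Color 2 (4,236,21):
  R=4: 4/255≈0.0157 ≤ 0.04045 → 0.0157/12.92 ≈ 0.00121
  G=236: 236/255≈0.9255 > 0.04045 → ((0.9255+0.055)/1.055)^2.4 ≈ 0.83880
  B=21: 21/255≈0.0824 > 0.04045 → ((0.0824+0.055)/1.055)^2.4 ≈ 0.00750
  L2 = 0.2126×0.00121 + 0.7152×0.83880 + 0.0722×0.00750 ≈ 0.60071
Lighter = 0.60071, Darker = 0.17008
Ratio = (L_lighter + 0.05) / (L_darker + 0.05)
Ratio = (0.60071 + 0.05) / (0.17008 + 0.05) = 0.65071 / 0.22008 ≈ 2.9566
Ratio ≈ 2.96:1


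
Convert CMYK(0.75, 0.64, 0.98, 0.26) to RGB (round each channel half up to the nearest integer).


R = 255 × (1-C) × (1-K) = 255 × 0.25 × 0.74 = 47.175 → 47
G = 255 × (1-M) × (1-K) = 255 × 0.36 × 0.74 = 67.932 → 68
B = 255 × (1-Y) × (1-K) = 255 × 0.02 × 0.74 = 3.774 → 4
= RGB(47, 68, 4)


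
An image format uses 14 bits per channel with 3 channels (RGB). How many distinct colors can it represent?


Total bits = 14 bits/channel × 3 channels = 42 bits
Distinct colors = 2^42
= 4,398,046,511,104 colors


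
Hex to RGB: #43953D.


43 → 67 (R)
95 → 149 (G)
3D → 61 (B)
= RGB(67, 149, 61)


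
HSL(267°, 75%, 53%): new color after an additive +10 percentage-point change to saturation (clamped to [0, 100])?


Original S = 75%
Adjustment = +10 percentage points
New S = 75 + (10) = 85
Clamp to [0, 100] → 85
= HSL(267°, 85%, 53%)


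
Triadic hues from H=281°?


Triadic: equally spaced at 120° intervals
H1 = 281°
H2 = (281 + 120) mod 360 = 41°
H3 = (281 + 240) mod 360 = 161°
Triadic = 281°, 41°, 161°


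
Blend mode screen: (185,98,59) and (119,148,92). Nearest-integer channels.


Screen: C = 255 - (255-A)×(255-B)/255, rounded to nearest integer
R: 255 - (255-185)×(255-119)/255 = 255 - 9520/255 ≈ 255 - 37.333 = 217.667 → 218
G: 255 - (255-98)×(255-148)/255 = 255 - 16799/255 ≈ 255 - 65.878 = 189.122 → 189
B: 255 - (255-59)×(255-92)/255 = 255 - 31948/255 ≈ 255 - 125.286 = 129.714 → 130
= RGB(218, 189, 130)


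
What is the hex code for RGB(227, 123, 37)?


R = 227 → E3 (hex)
G = 123 → 7B (hex)
B = 37 → 25 (hex)
Hex = #E37B25


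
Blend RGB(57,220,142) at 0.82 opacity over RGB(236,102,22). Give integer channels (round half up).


C = α×F + (1-α)×B, with 1-α = 0.18
R: 0.82×57 + 0.18×236 = 46.74 + 42.48 = 89.22 → 89
G: 0.82×220 + 0.18×102 = 180.40 + 18.36 = 198.76 → 199
B: 0.82×142 + 0.18×22 = 116.44 + 3.96 = 120.40 → 120
= RGB(89, 199, 120)


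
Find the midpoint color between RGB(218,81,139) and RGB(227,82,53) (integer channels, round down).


Midpoint: each channel = ⌊(C₁+C₂)/2⌋
R: ⌊(218+227)/2⌋ = 222
G: ⌊(81+82)/2⌋ = 81
B: ⌊(139+53)/2⌋ = 96
= RGB(222, 81, 96)


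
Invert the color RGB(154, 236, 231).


Invert: (255-R, 255-G, 255-B)
R: 255-154 = 101
G: 255-236 = 19
B: 255-231 = 24
= RGB(101, 19, 24)


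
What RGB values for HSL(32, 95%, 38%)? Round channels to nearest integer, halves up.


H=32°, S=0.95, L=0.38
C = (1-|2L-1|)×S = (1-|-0.24|)×0.95 = 0.722
H' = H/60 = 32/60 ≈ 0.5333; X = C×(1-|H' mod 2 - 1|) ≈ 0.3851
m = L - C/2 = 0.38 - 0.361 = 0.019
Sector ⌊H'⌋ = 0 → (R',G',B') = (0.722, ≈0.3851, 0.0)
RGB = ((R'+m)×255, (G'+m)×255, (B'+m)×255) = (188.955, 103.037, 4.845)
Round half up → RGB(189, 103, 5)


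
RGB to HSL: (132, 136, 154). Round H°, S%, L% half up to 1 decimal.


Normalize: R'=132/255≈0.5176, G'=136/255≈0.5333, B'=154/255≈0.6039
Max=154/255, Min=132/255, Δ=Max-Min=22/255
L = (Max+Min)/2 = (154+132)/510 = 286/510 = 0.56078… → L = 56.1%
L > 0.5 → S = Δ/(2-Max-Min) = 22/(510-154-132) = 22/224 = 0.09821… → S = 9.8%
(the 1/255 factors cancel in S and H, so raw channel differences can be used)
Max is B' → H = 60 × ((R-G)/Δ + 4) = 60 × ((132-136)/22 + 4)
  -4/22 + 4 = -0.1818… + 4 = 3.8181…
  H = 60 × 3.8181… = 229.090…° → H = 229.1°
= HSL(229.1°, 9.8%, 56.1%)


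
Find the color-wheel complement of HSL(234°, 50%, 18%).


Complement = opposite side of color wheel = hue + 180°
H' = (234 + 180) mod 360 = 54°
S and L unchanged.
= HSL(54°, 50%, 18%)


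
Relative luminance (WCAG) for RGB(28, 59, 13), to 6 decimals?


Linearize each channel (sRGB transfer function): c = v/255; c_lin = c/12.92 if c ≤ 0.04045, else ((c+0.055)/1.055)^2.4
  R: 28/255 ≈ 0.109804 > 0.04045 → ((0.109804+0.055)/1.055)^2.4 ≈ 0.011612
  G: 59/255 ≈ 0.231373 > 0.04045 → ((0.231373+0.055)/1.055)^2.4 ≈ 0.043735
  B: 13/255 ≈ 0.050980 > 0.04045 → ((0.050980+0.055)/1.055)^2.4 ≈ 0.004025
R_lin = 0.011612, G_lin = 0.043735, B_lin = 0.004025
L = 0.2126×R + 0.7152×G + 0.0722×B
L = 0.2126×0.011612 + 0.7152×0.043735 + 0.0722×0.004025
L ≈ 0.034039


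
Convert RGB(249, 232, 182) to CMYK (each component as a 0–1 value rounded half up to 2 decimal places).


R'=249/255≈0.9765, G'=232/255≈0.9098, B'=182/255≈0.7137
K = 1 - max(R',G',B') = 1 - 249/255 = 6/255 = 0.02352… → 0.02
(1-R'-K)/(1-K) simplifies to (max-R)/max with max = 249:
C = (249-249)/249 = 0/249 = 0 → 0.00
M = (249-232)/249 = 17/249 = 0.06827… → 0.07
Y = (249-182)/249 = 67/249 = 0.26907… → 0.27
= CMYK(0.00, 0.07, 0.27, 0.02)


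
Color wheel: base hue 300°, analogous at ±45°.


Base hue: 300°
Left analog: (300 - 45) mod 360 = 255°
Right analog: (300 + 45) mod 360 = 345°
Analogous hues = 255° and 345°


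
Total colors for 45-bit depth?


Colors = 2^bits = 2^45
= 35,184,372,088,832 colors


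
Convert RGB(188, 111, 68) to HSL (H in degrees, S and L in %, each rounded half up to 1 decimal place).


Normalize: R'=188/255≈0.7373, G'=111/255≈0.4353, B'=68/255≈0.2667
Max=188/255, Min=68/255, Δ=Max-Min=120/255
L = (Max+Min)/2 = (188+68)/510 = 256/510 = 0.50196… → L = 50.2%
L > 0.5 → S = Δ/(2-Max-Min) = 120/(510-188-68) = 120/254 = 0.47244… → S = 47.2%
(the 1/255 factors cancel in S and H, so raw channel differences can be used)
Max is R' → H = 60 × (((G-B)/Δ) mod 6) = 60 × (((111-68)/120) mod 6)
  43/120 = 0.3583…
  H = 60 × 0.3583… = 21.5° → H = 21.5°
= HSL(21.5°, 47.2%, 50.2%)


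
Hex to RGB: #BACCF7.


BA → 186 (R)
CC → 204 (G)
F7 → 247 (B)
= RGB(186, 204, 247)


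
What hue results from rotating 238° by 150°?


New hue = (H + rotation) mod 360
New hue = (238 + 150) mod 360
= 388 mod 360
= 28°


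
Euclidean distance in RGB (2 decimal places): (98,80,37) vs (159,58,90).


d = √[(R₁-R₂)² + (G₁-G₂)² + (B₁-B₂)²]
d = √[(98-159)² + (80-58)² + (37-90)²]
d = √[3721 + 484 + 2809]
d = √7014
d ≈ 83.75


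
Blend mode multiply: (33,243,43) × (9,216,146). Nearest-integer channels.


Multiply: C = A×B/255, rounded to nearest integer
R: 33×9/255 = 297/255 ≈ 1.165 → 1
G: 243×216/255 = 52488/255 ≈ 205.835 → 206
B: 43×146/255 = 6278/255 ≈ 24.620 → 25
= RGB(1, 206, 25)


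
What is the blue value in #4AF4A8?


Color: #4AF4A8
R = 4A = 74
G = F4 = 244
B = A8 = 168
Blue = 168


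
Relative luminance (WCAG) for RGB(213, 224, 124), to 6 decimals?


Linearize each channel (sRGB transfer function): c = v/255; c_lin = c/12.92 if c ≤ 0.04045, else ((c+0.055)/1.055)^2.4
  R: 213/255 ≈ 0.835294 > 0.04045 → ((0.835294+0.055)/1.055)^2.4 ≈ 0.665387
  G: 224/255 ≈ 0.878431 > 0.04045 → ((0.878431+0.055)/1.055)^2.4 ≈ 0.745404
  B: 124/255 ≈ 0.486275 > 0.04045 → ((0.486275+0.055)/1.055)^2.4 ≈ 0.201556
R_lin = 0.665387, G_lin = 0.745404, B_lin = 0.201556
L = 0.2126×R + 0.7152×G + 0.0722×B
L = 0.2126×0.665387 + 0.7152×0.745404 + 0.0722×0.201556
L ≈ 0.689127


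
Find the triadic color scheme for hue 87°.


Triadic: equally spaced at 120° intervals
H1 = 87°
H2 = (87 + 120) mod 360 = 207°
H3 = (87 + 240) mod 360 = 327°
Triadic = 87°, 207°, 327°


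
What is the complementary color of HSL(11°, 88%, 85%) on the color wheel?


Complement = opposite side of color wheel = hue + 180°
H' = (11 + 180) mod 360 = 191°
S and L unchanged.
= HSL(191°, 88%, 85%)


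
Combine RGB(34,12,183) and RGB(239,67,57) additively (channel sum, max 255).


Additive: each channel = min(255, C₁+C₂)
R: 34+239 = 273 → 255
G: 12+67 = 79 → 79
B: 183+57 = 240 → 240
= RGB(255, 79, 240)


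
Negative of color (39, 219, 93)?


Invert: (255-R, 255-G, 255-B)
R: 255-39 = 216
G: 255-219 = 36
B: 255-93 = 162
= RGB(216, 36, 162)


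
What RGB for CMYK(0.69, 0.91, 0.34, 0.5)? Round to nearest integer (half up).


R = 255 × (1-C) × (1-K) = 255 × 0.31 × 0.50 = 39.525 → 40
G = 255 × (1-M) × (1-K) = 255 × 0.09 × 0.50 = 11.475 → 11
B = 255 × (1-Y) × (1-K) = 255 × 0.66 × 0.50 = 84.15 → 84
= RGB(40, 11, 84)


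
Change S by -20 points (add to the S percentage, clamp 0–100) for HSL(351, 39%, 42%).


Original S = 39%
Adjustment = -20 percentage points
New S = 39 + (-20) = 19
Clamp to [0, 100] → 19
= HSL(351°, 19%, 42%)


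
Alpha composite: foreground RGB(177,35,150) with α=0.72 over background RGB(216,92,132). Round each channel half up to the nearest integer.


C = α×F + (1-α)×B, with 1-α = 0.28
R: 0.72×177 + 0.28×216 = 127.44 + 60.48 = 187.92 → 188
G: 0.72×35 + 0.28×92 = 25.20 + 25.76 = 50.96 → 51
B: 0.72×150 + 0.28×132 = 108.00 + 36.96 = 144.96 → 145
= RGB(188, 51, 145)


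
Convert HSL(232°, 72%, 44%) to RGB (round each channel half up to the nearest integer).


H=232°, S=0.72, L=0.44
C = (1-|2L-1|)×S = (1-|-0.12|)×0.72 = 0.6336
H' = H/60 = 232/60 ≈ 3.8667; X = C×(1-|H' mod 2 - 1|) = 0.08448
m = L - C/2 = 0.44 - 0.3168 = 0.1232
Sector ⌊H'⌋ = 3 → (R',G',B') = (0.0, 0.08448, 0.6336)
RGB = ((R'+m)×255, (G'+m)×255, (B'+m)×255) = (31.416, 52.9584, 192.984)
Round half up → RGB(31, 53, 193)


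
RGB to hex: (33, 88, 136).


R = 33 → 21 (hex)
G = 88 → 58 (hex)
B = 136 → 88 (hex)
Hex = #215888


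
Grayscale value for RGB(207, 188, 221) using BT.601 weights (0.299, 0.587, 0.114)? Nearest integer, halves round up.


Gray = 0.299×R + 0.587×G + 0.114×B
Gray = 0.299×207 + 0.587×188 + 0.114×221
Gray = 61.893 + 110.356 + 25.194
Gray = 197.443 → round half up → 197
Gray = 197


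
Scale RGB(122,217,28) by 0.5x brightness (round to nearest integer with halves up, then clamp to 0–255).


Multiply each channel by 0.5, round half up, clamp to [0, 255]
R: 122×0.5 = 61
G: 217×0.5 = 108.5 → round → 109
B: 28×0.5 = 14
= RGB(61, 109, 14)


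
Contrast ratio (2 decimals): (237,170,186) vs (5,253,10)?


Linearize each sRGB channel c=v/255: c/12.92 if c ≤ 0.04045 else ((c+0.055)/1.055)^2.4
L = 0.2126×R_lin + 0.7152×G_lin + 0.0722×B_lin
Color 1 (237,170,186):
  R=237: 237/255≈0.9294 > 0.04045 → ((0.9294+0.055)/1.055)^2.4 ≈ 0.84687
  G=170: 170/255≈0.6667 > 0.04045 → ((0.6667+0.055)/1.055)^2.4 ≈ 0.40198
  B=186: 186/255≈0.7294 > 0.04045 → ((0.7294+0.055)/1.055)^2.4 ≈ 0.49102
  L1 = 0.2126×0.84687 + 0.7152×0.40198 + 0.0722×0.49102 ≈ 0.50299
Color 2 (5,253,10):
  R=5: 5/255≈0.0196 ≤ 0.04045 → 0.0196/12.92 ≈ 0.00152
  G=253: 253/255≈0.9922 > 0.04045 → ((0.9922+0.055)/1.055)^2.4 ≈ 0.98225
  B=10: 10/255≈0.0392 ≤ 0.04045 → 0.0392/12.92 ≈ 0.00304
  L2 = 0.2126×0.00152 + 0.7152×0.98225 + 0.0722×0.00304 ≈ 0.70305
Lighter = 0.70305, Darker = 0.50299
Ratio = (L_lighter + 0.05) / (L_darker + 0.05)
Ratio = (0.70305 + 0.05) / (0.50299 + 0.05) = 0.75305 / 0.55299 ≈ 1.3618
Ratio ≈ 1.36:1


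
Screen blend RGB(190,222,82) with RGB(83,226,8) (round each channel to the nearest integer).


Screen: C = 255 - (255-A)×(255-B)/255, rounded to nearest integer
R: 255 - (255-190)×(255-83)/255 = 255 - 11180/255 ≈ 255 - 43.843 = 211.157 → 211
G: 255 - (255-222)×(255-226)/255 = 255 - 957/255 ≈ 255 - 3.753 = 251.247 → 251
B: 255 - (255-82)×(255-8)/255 = 255 - 42731/255 ≈ 255 - 167.573 = 87.427 → 87
= RGB(211, 251, 87)


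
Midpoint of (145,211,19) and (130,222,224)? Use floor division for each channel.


Midpoint: each channel = ⌊(C₁+C₂)/2⌋
R: ⌊(145+130)/2⌋ = 137
G: ⌊(211+222)/2⌋ = 216
B: ⌊(19+224)/2⌋ = 121
= RGB(137, 216, 121)


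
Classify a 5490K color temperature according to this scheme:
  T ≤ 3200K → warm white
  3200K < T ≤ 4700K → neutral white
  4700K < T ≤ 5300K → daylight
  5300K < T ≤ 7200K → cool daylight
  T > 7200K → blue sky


Temperature: 5490K
5300K < 5490K ≤ 7200K → cool daylight
Classification: cool daylight


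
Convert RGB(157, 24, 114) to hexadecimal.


R = 157 → 9D (hex)
G = 24 → 18 (hex)
B = 114 → 72 (hex)
Hex = #9D1872


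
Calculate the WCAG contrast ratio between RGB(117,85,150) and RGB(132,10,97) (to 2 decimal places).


Linearize each sRGB channel c=v/255: c/12.92 if c ≤ 0.04045 else ((c+0.055)/1.055)^2.4
L = 0.2126×R_lin + 0.7152×G_lin + 0.0722×B_lin
Color 1 (117,85,150):
  R=117: 117/255≈0.4588 > 0.04045 → ((0.4588+0.055)/1.055)^2.4 ≈ 0.17789
  G=85: 85/255≈0.3333 > 0.04045 → ((0.3333+0.055)/1.055)^2.4 ≈ 0.09084
  B=150: 150/255≈0.5882 > 0.04045 → ((0.5882+0.055)/1.055)^2.4 ≈ 0.30499
  L1 = 0.2126×0.17789 + 0.7152×0.09084 + 0.0722×0.30499 ≈ 0.12481
Color 2 (132,10,97):
  R=132: 132/255≈0.5176 > 0.04045 → ((0.5176+0.055)/1.055)^2.4 ≈ 0.23074
  G=10: 10/255≈0.0392 ≤ 0.04045 → 0.0392/12.92 ≈ 0.00304
  B=97: 97/255≈0.3804 > 0.04045 → ((0.3804+0.055)/1.055)^2.4 ≈ 0.11954
  L2 = 0.2126×0.23074 + 0.7152×0.00304 + 0.0722×0.11954 ≈ 0.05986
Lighter = 0.12481, Darker = 0.05986
Ratio = (L_lighter + 0.05) / (L_darker + 0.05)
Ratio = (0.12481 + 0.05) / (0.05986 + 0.05) = 0.17481 / 0.10986 ≈ 1.5912
Ratio ≈ 1.59:1


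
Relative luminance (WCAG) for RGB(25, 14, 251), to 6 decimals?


Linearize each channel (sRGB transfer function): c = v/255; c_lin = c/12.92 if c ≤ 0.04045, else ((c+0.055)/1.055)^2.4
  R: 25/255 ≈ 0.098039 > 0.04045 → ((0.098039+0.055)/1.055)^2.4 ≈ 0.009721
  G: 14/255 ≈ 0.054902 > 0.04045 → ((0.054902+0.055)/1.055)^2.4 ≈ 0.004391
  B: 251/255 ≈ 0.984314 > 0.04045 → ((0.984314+0.055)/1.055)^2.4 ≈ 0.964686
R_lin = 0.009721, G_lin = 0.004391, B_lin = 0.964686
L = 0.2126×R + 0.7152×G + 0.0722×B
L = 0.2126×0.009721 + 0.7152×0.004391 + 0.0722×0.964686
L ≈ 0.074858


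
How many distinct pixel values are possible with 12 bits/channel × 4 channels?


Total bits = 12 bits/channel × 4 channels = 48 bits
Distinct pixel values = 2^48
= 281,474,976,710,656 pixel values


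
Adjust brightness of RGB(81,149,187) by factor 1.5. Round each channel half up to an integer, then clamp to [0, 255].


Multiply each channel by 1.5, round half up, clamp to [0, 255]
R: 81×1.5 = 121.5 → round → 122
G: 149×1.5 = 223.5 → round → 224
B: 187×1.5 = 280.5 → round → 281 → clamp → 255
= RGB(122, 224, 255)


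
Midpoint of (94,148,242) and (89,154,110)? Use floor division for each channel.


Midpoint: each channel = ⌊(C₁+C₂)/2⌋
R: ⌊(94+89)/2⌋ = 91
G: ⌊(148+154)/2⌋ = 151
B: ⌊(242+110)/2⌋ = 176
= RGB(91, 151, 176)


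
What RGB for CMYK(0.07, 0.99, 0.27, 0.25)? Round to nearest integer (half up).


R = 255 × (1-C) × (1-K) = 255 × 0.93 × 0.75 = 177.8625 → 178
G = 255 × (1-M) × (1-K) = 255 × 0.01 × 0.75 = 1.9125 → 2
B = 255 × (1-Y) × (1-K) = 255 × 0.73 × 0.75 = 139.6125 → 140
= RGB(178, 2, 140)


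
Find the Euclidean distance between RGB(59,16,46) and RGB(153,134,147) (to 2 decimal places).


d = √[(R₁-R₂)² + (G₁-G₂)² + (B₁-B₂)²]
d = √[(59-153)² + (16-134)² + (46-147)²]
d = √[8836 + 13924 + 10201]
d = √32961
d ≈ 181.55


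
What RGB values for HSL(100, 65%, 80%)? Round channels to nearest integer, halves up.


H=100°, S=0.65, L=0.80
C = (1-|2L-1|)×S = (1-|0.60|)×0.65 = 0.26
H' = H/60 = 100/60 ≈ 1.6667; X = C×(1-|H' mod 2 - 1|) ≈ 0.0867
m = L - C/2 = 0.80 - 0.13 = 0.67
Sector ⌊H'⌋ = 1 → (R',G',B') = (≈0.0867, 0.26, 0.0)
RGB = ((R'+m)×255, (G'+m)×255, (B'+m)×255) = (192.95, 237.15, 170.85)
Round half up → RGB(193, 237, 171)


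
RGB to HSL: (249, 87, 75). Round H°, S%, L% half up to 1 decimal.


Normalize: R'=249/255≈0.9765, G'=87/255≈0.3412, B'=75/255≈0.2941
Max=249/255, Min=75/255, Δ=Max-Min=174/255
L = (Max+Min)/2 = (249+75)/510 = 324/510 = 0.63529… → L = 63.5%
L > 0.5 → S = Δ/(2-Max-Min) = 174/(510-249-75) = 174/186 = 0.93548… → S = 93.5%
(the 1/255 factors cancel in S and H, so raw channel differences can be used)
Max is R' → H = 60 × (((G-B)/Δ) mod 6) = 60 × (((87-75)/174) mod 6)
  12/174 = 0.0689…
  H = 60 × 0.0689… = 4.137…° → H = 4.1°
= HSL(4.1°, 93.5%, 63.5%)


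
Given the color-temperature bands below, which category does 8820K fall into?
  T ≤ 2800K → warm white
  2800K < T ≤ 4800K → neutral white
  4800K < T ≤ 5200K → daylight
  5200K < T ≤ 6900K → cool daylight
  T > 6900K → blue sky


Temperature: 8820K
8820K > 6900K → blue sky
Classification: blue sky


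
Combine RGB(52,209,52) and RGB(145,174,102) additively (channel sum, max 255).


Additive: each channel = min(255, C₁+C₂)
R: 52+145 = 197 → 197
G: 209+174 = 383 → 255
B: 52+102 = 154 → 154
= RGB(197, 255, 154)


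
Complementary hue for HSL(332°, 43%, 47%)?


Complement = opposite side of color wheel = hue + 180°
H' = (332 + 180) mod 360 = 152°
S and L unchanged.
= HSL(152°, 43%, 47%)


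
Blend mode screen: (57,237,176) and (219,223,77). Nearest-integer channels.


Screen: C = 255 - (255-A)×(255-B)/255, rounded to nearest integer
R: 255 - (255-57)×(255-219)/255 = 255 - 7128/255 ≈ 255 - 27.953 = 227.047 → 227
G: 255 - (255-237)×(255-223)/255 = 255 - 576/255 ≈ 255 - 2.259 = 252.741 → 253
B: 255 - (255-176)×(255-77)/255 = 255 - 14062/255 ≈ 255 - 55.145 = 199.855 → 200
= RGB(227, 253, 200)


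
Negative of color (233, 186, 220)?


Invert: (255-R, 255-G, 255-B)
R: 255-233 = 22
G: 255-186 = 69
B: 255-220 = 35
= RGB(22, 69, 35)


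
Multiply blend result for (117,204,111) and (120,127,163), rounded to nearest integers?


Multiply: C = A×B/255, rounded to nearest integer
R: 117×120/255 = 14040/255 ≈ 55.059 → 55
G: 204×127/255 = 25908/255 ≈ 101.600 → 102
B: 111×163/255 = 18093/255 ≈ 70.953 → 71
= RGB(55, 102, 71)


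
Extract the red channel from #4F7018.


Color: #4F7018
R = 4F = 79
G = 70 = 112
B = 18 = 24
Red = 79


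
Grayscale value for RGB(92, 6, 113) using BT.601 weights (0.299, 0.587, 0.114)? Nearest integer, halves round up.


Gray = 0.299×R + 0.587×G + 0.114×B
Gray = 0.299×92 + 0.587×6 + 0.114×113
Gray = 27.508 + 3.522 + 12.882
Gray = 43.912 → round half up → 44
Gray = 44


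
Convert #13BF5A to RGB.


13 → 19 (R)
BF → 191 (G)
5A → 90 (B)
= RGB(19, 191, 90)


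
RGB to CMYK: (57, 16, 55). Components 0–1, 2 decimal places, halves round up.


R'=57/255≈0.2235, G'=16/255≈0.0627, B'=55/255≈0.2157
K = 1 - max(R',G',B') = 1 - 57/255 = 198/255 = 0.77647… → 0.78
(1-R'-K)/(1-K) simplifies to (max-R)/max with max = 57:
C = (57-57)/57 = 0/57 = 0 → 0.00
M = (57-16)/57 = 41/57 = 0.71929… → 0.72
Y = (57-55)/57 = 2/57 = 0.03508… → 0.04
= CMYK(0.00, 0.72, 0.04, 0.78)


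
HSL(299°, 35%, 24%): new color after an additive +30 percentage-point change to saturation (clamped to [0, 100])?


Original S = 35%
Adjustment = +30 percentage points
New S = 35 + (30) = 65
Clamp to [0, 100] → 65
= HSL(299°, 65%, 24%)


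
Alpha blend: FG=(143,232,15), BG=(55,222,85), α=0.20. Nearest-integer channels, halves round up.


C = α×F + (1-α)×B, with 1-α = 0.80
R: 0.20×143 + 0.80×55 = 28.60 + 44.00 = 72.60 → 73
G: 0.20×232 + 0.80×222 = 46.40 + 177.60 = 224.00 → 224
B: 0.20×15 + 0.80×85 = 3.00 + 68.00 = 71.00 → 71
= RGB(73, 224, 71)


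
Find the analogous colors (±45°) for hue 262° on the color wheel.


Base hue: 262°
Left analog: (262 - 45) mod 360 = 217°
Right analog: (262 + 45) mod 360 = 307°
Analogous hues = 217° and 307°


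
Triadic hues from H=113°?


Triadic: equally spaced at 120° intervals
H1 = 113°
H2 = (113 + 120) mod 360 = 233°
H3 = (113 + 240) mod 360 = 353°
Triadic = 113°, 233°, 353°


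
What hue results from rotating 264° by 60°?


New hue = (H + rotation) mod 360
New hue = (264 + 60) mod 360
= 324 mod 360
= 324°


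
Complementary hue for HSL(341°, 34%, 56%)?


Complement = opposite side of color wheel = hue + 180°
H' = (341 + 180) mod 360 = 161°
S and L unchanged.
= HSL(161°, 34%, 56%)


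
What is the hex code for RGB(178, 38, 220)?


R = 178 → B2 (hex)
G = 38 → 26 (hex)
B = 220 → DC (hex)
Hex = #B226DC


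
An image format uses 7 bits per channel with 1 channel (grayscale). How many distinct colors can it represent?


Total bits = 7 bits/channel × 1 channels = 7 bits
Distinct colors = 2^7
= 128 colors


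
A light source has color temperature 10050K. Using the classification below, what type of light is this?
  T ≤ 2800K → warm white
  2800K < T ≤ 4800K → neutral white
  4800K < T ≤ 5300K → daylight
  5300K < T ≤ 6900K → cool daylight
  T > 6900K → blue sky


Temperature: 10050K
10050K > 6900K → blue sky
Classification: blue sky


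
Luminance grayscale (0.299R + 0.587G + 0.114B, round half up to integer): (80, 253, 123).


Gray = 0.299×R + 0.587×G + 0.114×B
Gray = 0.299×80 + 0.587×253 + 0.114×123
Gray = 23.920 + 148.511 + 14.022
Gray = 186.453 → round half up → 186
Gray = 186


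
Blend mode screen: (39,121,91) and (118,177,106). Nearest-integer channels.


Screen: C = 255 - (255-A)×(255-B)/255, rounded to nearest integer
R: 255 - (255-39)×(255-118)/255 = 255 - 29592/255 ≈ 255 - 116.047 = 138.953 → 139
G: 255 - (255-121)×(255-177)/255 = 255 - 10452/255 ≈ 255 - 40.988 = 214.012 → 214
B: 255 - (255-91)×(255-106)/255 = 255 - 24436/255 ≈ 255 - 95.827 = 159.173 → 159
= RGB(139, 214, 159)


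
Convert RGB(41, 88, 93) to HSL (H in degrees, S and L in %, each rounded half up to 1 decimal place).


Normalize: R'=41/255≈0.1608, G'=88/255≈0.3451, B'=93/255≈0.3647
Max=93/255, Min=41/255, Δ=Max-Min=52/255
L = (Max+Min)/2 = (93+41)/510 = 134/510 = 0.26274… → L = 26.3%
L ≤ 0.5 → S = Δ/(Max+Min) = 52/(93+41) = 52/134 = 0.38805… → S = 38.8%
(the 1/255 factors cancel in S and H, so raw channel differences can be used)
Max is B' → H = 60 × ((R-G)/Δ + 4) = 60 × ((41-88)/52 + 4)
  -47/52 + 4 = -0.9038… + 4 = 3.0961…
  H = 60 × 3.0961… = 185.769…° → H = 185.8°
= HSL(185.8°, 38.8%, 26.3%)


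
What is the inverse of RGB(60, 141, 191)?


Invert: (255-R, 255-G, 255-B)
R: 255-60 = 195
G: 255-141 = 114
B: 255-191 = 64
= RGB(195, 114, 64)


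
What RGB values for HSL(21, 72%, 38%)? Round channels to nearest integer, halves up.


H=21°, S=0.72, L=0.38
C = (1-|2L-1|)×S = (1-|-0.24|)×0.72 = 0.5472
H' = H/60 = 21/60 ≈ 0.3500; X = C×(1-|H' mod 2 - 1|) = 0.19152
m = L - C/2 = 0.38 - 0.2736 = 0.1064
Sector ⌊H'⌋ = 0 → (R',G',B') = (0.5472, 0.19152, 0.0)
RGB = ((R'+m)×255, (G'+m)×255, (B'+m)×255) = (166.668, 75.9696, 27.132)
Round half up → RGB(167, 76, 27)


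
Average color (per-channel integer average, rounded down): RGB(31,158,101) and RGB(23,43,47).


Midpoint: each channel = ⌊(C₁+C₂)/2⌋
R: ⌊(31+23)/2⌋ = 27
G: ⌊(158+43)/2⌋ = 100
B: ⌊(101+47)/2⌋ = 74
= RGB(27, 100, 74)


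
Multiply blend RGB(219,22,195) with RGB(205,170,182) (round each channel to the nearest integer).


Multiply: C = A×B/255, rounded to nearest integer
R: 219×205/255 = 44895/255 ≈ 176.059 → 176
G: 22×170/255 = 3740/255 ≈ 14.667 → 15
B: 195×182/255 = 35490/255 ≈ 139.176 → 139
= RGB(176, 15, 139)


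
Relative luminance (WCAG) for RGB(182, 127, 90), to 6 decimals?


Linearize each channel (sRGB transfer function): c = v/255; c_lin = c/12.92 if c ≤ 0.04045, else ((c+0.055)/1.055)^2.4
  R: 182/255 ≈ 0.713725 > 0.04045 → ((0.713725+0.055)/1.055)^2.4 ≈ 0.467784
  G: 127/255 ≈ 0.498039 > 0.04045 → ((0.498039+0.055)/1.055)^2.4 ≈ 0.212231
  B: 90/255 ≈ 0.352941 > 0.04045 → ((0.352941+0.055)/1.055)^2.4 ≈ 0.102242
R_lin = 0.467784, G_lin = 0.212231, B_lin = 0.102242
L = 0.2126×R + 0.7152×G + 0.0722×B
L = 0.2126×0.467784 + 0.7152×0.212231 + 0.0722×0.102242
L ≈ 0.258620


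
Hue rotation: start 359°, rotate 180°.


New hue = (H + rotation) mod 360
New hue = (359 + 180) mod 360
= 539 mod 360
= 179°


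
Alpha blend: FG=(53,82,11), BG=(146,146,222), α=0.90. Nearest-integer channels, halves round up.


C = α×F + (1-α)×B, with 1-α = 0.10
R: 0.90×53 + 0.10×146 = 47.70 + 14.60 = 62.30 → 62
G: 0.90×82 + 0.10×146 = 73.80 + 14.60 = 88.40 → 88
B: 0.90×11 + 0.10×222 = 9.90 + 22.20 = 32.10 → 32
= RGB(62, 88, 32)


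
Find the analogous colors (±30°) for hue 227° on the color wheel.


Base hue: 227°
Left analog: (227 - 30) mod 360 = 197°
Right analog: (227 + 30) mod 360 = 257°
Analogous hues = 197° and 257°


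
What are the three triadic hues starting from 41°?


Triadic: equally spaced at 120° intervals
H1 = 41°
H2 = (41 + 120) mod 360 = 161°
H3 = (41 + 240) mod 360 = 281°
Triadic = 41°, 161°, 281°


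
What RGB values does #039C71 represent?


03 → 3 (R)
9C → 156 (G)
71 → 113 (B)
= RGB(3, 156, 113)


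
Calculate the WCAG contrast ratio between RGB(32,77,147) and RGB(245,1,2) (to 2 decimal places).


Linearize each sRGB channel c=v/255: c/12.92 if c ≤ 0.04045 else ((c+0.055)/1.055)^2.4
L = 0.2126×R_lin + 0.7152×G_lin + 0.0722×B_lin
Color 1 (32,77,147):
  R=32: 32/255≈0.1255 > 0.04045 → ((0.1255+0.055)/1.055)^2.4 ≈ 0.01444
  G=77: 77/255≈0.3020 > 0.04045 → ((0.3020+0.055)/1.055)^2.4 ≈ 0.07421
  B=147: 147/255≈0.5765 > 0.04045 → ((0.5765+0.055)/1.055)^2.4 ≈ 0.29177
  L1 = 0.2126×0.01444 + 0.7152×0.07421 + 0.0722×0.29177 ≈ 0.07721
Color 2 (245,1,2):
  R=245: 245/255≈0.9608 > 0.04045 → ((0.9608+0.055)/1.055)^2.4 ≈ 0.91310
  G=1: 1/255≈0.0039 ≤ 0.04045 → 0.0039/12.92 ≈ 0.00030
  B=2: 2/255≈0.0078 ≤ 0.04045 → 0.0078/12.92 ≈ 0.00061
  L2 = 0.2126×0.91310 + 0.7152×0.00030 + 0.0722×0.00061 ≈ 0.19439
Lighter = 0.19439, Darker = 0.07721
Ratio = (L_lighter + 0.05) / (L_darker + 0.05)
Ratio = (0.19439 + 0.05) / (0.07721 + 0.05) = 0.24439 / 0.12721 ≈ 1.9211
Ratio ≈ 1.92:1


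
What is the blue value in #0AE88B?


Color: #0AE88B
R = 0A = 10
G = E8 = 232
B = 8B = 139
Blue = 139


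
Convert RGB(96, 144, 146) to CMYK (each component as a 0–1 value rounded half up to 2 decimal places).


R'=96/255≈0.3765, G'=144/255≈0.5647, B'=146/255≈0.5725
K = 1 - max(R',G',B') = 1 - 146/255 = 109/255 = 0.42745… → 0.43
(1-R'-K)/(1-K) simplifies to (max-R)/max with max = 146:
C = (146-96)/146 = 50/146 = 0.34246… → 0.34
M = (146-144)/146 = 2/146 = 0.01369… → 0.01
Y = (146-146)/146 = 0/146 = 0 → 0.00
= CMYK(0.34, 0.01, 0.00, 0.43)


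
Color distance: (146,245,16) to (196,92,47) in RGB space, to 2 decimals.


d = √[(R₁-R₂)² + (G₁-G₂)² + (B₁-B₂)²]
d = √[(146-196)² + (245-92)² + (16-47)²]
d = √[2500 + 23409 + 961]
d = √26870
d ≈ 163.92


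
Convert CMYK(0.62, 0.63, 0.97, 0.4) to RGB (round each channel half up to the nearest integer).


R = 255 × (1-C) × (1-K) = 255 × 0.38 × 0.60 = 58.14 → 58
G = 255 × (1-M) × (1-K) = 255 × 0.37 × 0.60 = 56.61 → 57
B = 255 × (1-Y) × (1-K) = 255 × 0.03 × 0.60 = 4.59 → 5
= RGB(58, 57, 5)


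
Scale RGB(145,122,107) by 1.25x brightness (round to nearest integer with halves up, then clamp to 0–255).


Multiply each channel by 1.25, round half up, clamp to [0, 255]
R: 145×1.25 = 181.25 → round → 181
G: 122×1.25 = 152.5 → round → 153
B: 107×1.25 = 133.75 → round → 134
= RGB(181, 153, 134)


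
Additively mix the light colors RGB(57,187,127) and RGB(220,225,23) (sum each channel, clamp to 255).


Additive: each channel = min(255, C₁+C₂)
R: 57+220 = 277 → 255
G: 187+225 = 412 → 255
B: 127+23 = 150 → 150
= RGB(255, 255, 150)


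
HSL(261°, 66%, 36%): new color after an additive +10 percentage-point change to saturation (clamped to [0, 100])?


Original S = 66%
Adjustment = +10 percentage points
New S = 66 + (10) = 76
Clamp to [0, 100] → 76
= HSL(261°, 76%, 36%)


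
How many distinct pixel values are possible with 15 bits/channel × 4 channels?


Total bits = 15 bits/channel × 4 channels = 60 bits
Distinct pixel values = 2^60
= 1,152,921,504,606,846,976 pixel values


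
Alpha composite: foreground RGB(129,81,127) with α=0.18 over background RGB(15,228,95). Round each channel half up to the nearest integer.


C = α×F + (1-α)×B, with 1-α = 0.82
R: 0.18×129 + 0.82×15 = 23.22 + 12.30 = 35.52 → 36
G: 0.18×81 + 0.82×228 = 14.58 + 186.96 = 201.54 → 202
B: 0.18×127 + 0.82×95 = 22.86 + 77.90 = 100.76 → 101
= RGB(36, 202, 101)


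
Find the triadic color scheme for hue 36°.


Triadic: equally spaced at 120° intervals
H1 = 36°
H2 = (36 + 120) mod 360 = 156°
H3 = (36 + 240) mod 360 = 276°
Triadic = 36°, 156°, 276°
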